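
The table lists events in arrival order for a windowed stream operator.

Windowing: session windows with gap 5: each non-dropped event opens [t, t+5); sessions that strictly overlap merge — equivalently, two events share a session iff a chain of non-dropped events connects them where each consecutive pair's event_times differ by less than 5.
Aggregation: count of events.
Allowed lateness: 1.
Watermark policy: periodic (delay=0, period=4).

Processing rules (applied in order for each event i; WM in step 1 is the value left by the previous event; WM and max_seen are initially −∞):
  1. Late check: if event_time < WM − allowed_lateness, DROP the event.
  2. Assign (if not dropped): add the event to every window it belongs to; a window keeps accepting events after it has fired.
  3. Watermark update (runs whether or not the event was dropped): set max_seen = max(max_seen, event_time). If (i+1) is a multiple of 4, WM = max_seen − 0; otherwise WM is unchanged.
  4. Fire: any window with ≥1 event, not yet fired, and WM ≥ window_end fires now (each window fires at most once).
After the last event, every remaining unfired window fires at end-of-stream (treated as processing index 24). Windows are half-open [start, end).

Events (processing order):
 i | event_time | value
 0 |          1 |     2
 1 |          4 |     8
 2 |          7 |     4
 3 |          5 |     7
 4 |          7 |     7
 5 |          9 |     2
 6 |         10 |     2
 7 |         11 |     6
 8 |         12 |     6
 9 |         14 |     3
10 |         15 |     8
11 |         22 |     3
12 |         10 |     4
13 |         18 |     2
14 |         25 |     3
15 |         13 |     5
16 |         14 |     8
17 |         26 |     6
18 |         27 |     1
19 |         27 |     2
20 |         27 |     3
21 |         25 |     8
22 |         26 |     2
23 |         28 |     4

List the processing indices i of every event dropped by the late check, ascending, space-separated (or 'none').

12 13 15 16 21

i=0 t=1 v=2: → [1,6); WM=−∞
i=1 t=4 v=8: → [1,9); WM=−∞
i=2 t=7 v=4: → [1,12); WM=−∞
i=3 t=5 v=7: → [1,12); WM=7
i=4 t=7 v=7: → [1,12); WM=7
i=5 t=9 v=2: → [1,14); WM=7
i=6 t=10 v=2: → [1,15); WM=7
i=7 t=11 v=6: → [1,16); WM=11
i=8 t=12 v=6: → [1,17); WM=11
i=9 t=14 v=3: → [1,19); WM=11
i=10 t=15 v=8: → [1,20); WM=11
i=11 t=22 v=3: → [22,27); WM=22
i=12 t=10 v=4: DROP (t<22-1); WM=22
i=13 t=18 v=2: DROP (t<22-1); WM=22
i=14 t=25 v=3: → [22,30); WM=22
i=15 t=13 v=5: DROP (t<22-1); WM=25
i=16 t=14 v=8: DROP (t<25-1); WM=25
i=17 t=26 v=6: → [22,31); WM=25
i=18 t=27 v=1: → [22,32); WM=25
i=19 t=27 v=2: → [22,32); WM=27
i=20 t=27 v=3: → [22,32); WM=27
i=21 t=25 v=8: DROP (t<27-1); WM=27
i=22 t=26 v=2: → [22,32); WM=27
i=23 t=28 v=4: → [22,33); WM=28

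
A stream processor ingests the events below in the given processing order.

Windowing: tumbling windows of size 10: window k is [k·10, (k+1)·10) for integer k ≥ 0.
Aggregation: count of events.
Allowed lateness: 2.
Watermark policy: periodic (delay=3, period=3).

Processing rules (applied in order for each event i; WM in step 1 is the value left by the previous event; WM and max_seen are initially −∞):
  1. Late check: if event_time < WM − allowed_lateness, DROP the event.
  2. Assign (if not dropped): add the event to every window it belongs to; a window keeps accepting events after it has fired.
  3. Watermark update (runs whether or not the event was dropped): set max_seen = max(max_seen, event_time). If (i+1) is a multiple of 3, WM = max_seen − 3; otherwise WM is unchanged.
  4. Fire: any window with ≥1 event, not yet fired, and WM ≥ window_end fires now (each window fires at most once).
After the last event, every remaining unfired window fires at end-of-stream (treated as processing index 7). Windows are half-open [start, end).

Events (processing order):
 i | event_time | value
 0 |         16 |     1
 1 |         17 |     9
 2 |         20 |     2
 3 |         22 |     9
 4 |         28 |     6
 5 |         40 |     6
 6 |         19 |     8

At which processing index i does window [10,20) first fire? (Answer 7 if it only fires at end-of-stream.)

5

i=0 t=16 v=1: → [10,20); WM=−∞
i=1 t=17 v=9: → [10,20); WM=−∞
i=2 t=20 v=2: → [20,30); WM=17
i=3 t=22 v=9: → [20,30); WM=17
i=4 t=28 v=6: → [20,30); WM=17
i=5 t=40 v=6: → [40,50); WM=37; [10,20) fires=2 [20,30) fires=3
i=6 t=19 v=8: DROP (t<37-2); WM=37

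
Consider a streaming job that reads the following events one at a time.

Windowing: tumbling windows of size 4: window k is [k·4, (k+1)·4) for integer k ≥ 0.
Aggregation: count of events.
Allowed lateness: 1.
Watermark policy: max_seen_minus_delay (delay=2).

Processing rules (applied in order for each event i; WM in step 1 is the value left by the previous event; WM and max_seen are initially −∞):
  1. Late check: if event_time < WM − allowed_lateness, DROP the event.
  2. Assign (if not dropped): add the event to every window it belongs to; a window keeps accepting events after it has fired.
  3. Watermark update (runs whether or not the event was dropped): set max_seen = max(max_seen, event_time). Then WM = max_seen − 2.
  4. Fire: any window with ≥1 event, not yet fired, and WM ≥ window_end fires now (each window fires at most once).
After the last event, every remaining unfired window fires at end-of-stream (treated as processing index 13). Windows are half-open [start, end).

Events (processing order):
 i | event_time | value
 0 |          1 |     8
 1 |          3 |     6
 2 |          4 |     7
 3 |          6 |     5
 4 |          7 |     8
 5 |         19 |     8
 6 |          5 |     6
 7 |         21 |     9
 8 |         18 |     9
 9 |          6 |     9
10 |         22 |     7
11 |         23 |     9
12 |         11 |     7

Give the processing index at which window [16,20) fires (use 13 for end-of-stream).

10

i=0 t=1 v=8: → [0,4); WM=-1
i=1 t=3 v=6: → [0,4); WM=1
i=2 t=4 v=7: → [4,8); WM=2
i=3 t=6 v=5: → [4,8); WM=4; [0,4) fires=2
i=4 t=7 v=8: → [4,8); WM=5
i=5 t=19 v=8: → [16,20); WM=17; [4,8) fires=3
i=6 t=5 v=6: DROP (t<17-1); WM=17
i=7 t=21 v=9: → [20,24); WM=19
i=8 t=18 v=9: → [16,20); WM=19
i=9 t=6 v=9: DROP (t<19-1); WM=19
i=10 t=22 v=7: → [20,24); WM=20; [16,20) fires=2
i=11 t=23 v=9: → [20,24); WM=21
i=12 t=11 v=7: DROP (t<21-1); WM=21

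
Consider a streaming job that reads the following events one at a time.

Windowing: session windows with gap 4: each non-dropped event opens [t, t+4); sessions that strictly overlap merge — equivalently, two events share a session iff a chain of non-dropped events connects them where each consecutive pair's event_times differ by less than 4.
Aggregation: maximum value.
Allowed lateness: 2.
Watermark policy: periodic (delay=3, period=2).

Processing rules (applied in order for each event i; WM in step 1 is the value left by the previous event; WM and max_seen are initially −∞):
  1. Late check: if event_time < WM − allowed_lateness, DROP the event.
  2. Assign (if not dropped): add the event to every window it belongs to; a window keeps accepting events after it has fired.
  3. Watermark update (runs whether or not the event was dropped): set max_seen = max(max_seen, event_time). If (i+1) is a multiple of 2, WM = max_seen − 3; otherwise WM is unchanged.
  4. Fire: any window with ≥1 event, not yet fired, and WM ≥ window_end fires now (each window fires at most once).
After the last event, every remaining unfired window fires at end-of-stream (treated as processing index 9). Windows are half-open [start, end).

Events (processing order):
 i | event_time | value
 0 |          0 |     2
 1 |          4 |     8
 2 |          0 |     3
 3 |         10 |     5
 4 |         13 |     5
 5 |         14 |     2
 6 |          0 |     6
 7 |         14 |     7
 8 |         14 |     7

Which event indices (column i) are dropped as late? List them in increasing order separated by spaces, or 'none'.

i=0 t=0 v=2: → [0,4); WM=−∞
i=1 t=4 v=8: → [4,8); WM=1
i=2 t=0 v=3: → [0,4); WM=1
i=3 t=10 v=5: → [10,14); WM=7
i=4 t=13 v=5: → [10,17); WM=7
i=5 t=14 v=2: → [10,18); WM=11
i=6 t=0 v=6: DROP (t<11-2); WM=11
i=7 t=14 v=7: → [10,18); WM=11
i=8 t=14 v=7: → [10,18); WM=11

6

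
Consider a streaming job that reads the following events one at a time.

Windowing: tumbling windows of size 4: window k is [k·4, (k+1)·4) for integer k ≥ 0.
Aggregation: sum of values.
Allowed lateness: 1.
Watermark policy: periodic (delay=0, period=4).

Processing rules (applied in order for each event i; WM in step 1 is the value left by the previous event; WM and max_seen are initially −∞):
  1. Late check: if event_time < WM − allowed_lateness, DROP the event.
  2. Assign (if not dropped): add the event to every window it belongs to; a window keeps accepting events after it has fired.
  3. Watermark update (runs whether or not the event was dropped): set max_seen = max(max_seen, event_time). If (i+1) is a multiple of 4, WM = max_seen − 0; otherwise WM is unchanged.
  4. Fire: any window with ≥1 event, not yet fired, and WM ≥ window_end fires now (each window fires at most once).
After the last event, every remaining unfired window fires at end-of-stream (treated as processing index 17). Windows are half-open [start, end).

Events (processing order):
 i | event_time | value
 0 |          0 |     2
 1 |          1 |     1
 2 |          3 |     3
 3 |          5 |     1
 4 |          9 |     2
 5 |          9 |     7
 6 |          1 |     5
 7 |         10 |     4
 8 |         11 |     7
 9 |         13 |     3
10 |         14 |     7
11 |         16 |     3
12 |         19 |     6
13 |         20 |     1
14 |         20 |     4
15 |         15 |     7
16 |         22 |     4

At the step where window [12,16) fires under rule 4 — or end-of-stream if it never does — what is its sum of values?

i=0 t=0 v=2: → [0,4); WM=−∞
i=1 t=1 v=1: → [0,4); WM=−∞
i=2 t=3 v=3: → [0,4); WM=−∞
i=3 t=5 v=1: → [4,8); WM=5; [0,4) fires=6
i=4 t=9 v=2: → [8,12); WM=5
i=5 t=9 v=7: → [8,12); WM=5
i=6 t=1 v=5: DROP (t<5-1); WM=5
i=7 t=10 v=4: → [8,12); WM=10; [4,8) fires=1
i=8 t=11 v=7: → [8,12); WM=10
i=9 t=13 v=3: → [12,16); WM=10
i=10 t=14 v=7: → [12,16); WM=10
i=11 t=16 v=3: → [16,20); WM=16; [8,12) fires=20 [12,16) fires=10
i=12 t=19 v=6: → [16,20); WM=16
i=13 t=20 v=1: → [20,24); WM=16
i=14 t=20 v=4: → [20,24); WM=16
i=15 t=15 v=7: → [12,16); WM=20; [16,20) fires=9
i=16 t=22 v=4: → [20,24); WM=20

10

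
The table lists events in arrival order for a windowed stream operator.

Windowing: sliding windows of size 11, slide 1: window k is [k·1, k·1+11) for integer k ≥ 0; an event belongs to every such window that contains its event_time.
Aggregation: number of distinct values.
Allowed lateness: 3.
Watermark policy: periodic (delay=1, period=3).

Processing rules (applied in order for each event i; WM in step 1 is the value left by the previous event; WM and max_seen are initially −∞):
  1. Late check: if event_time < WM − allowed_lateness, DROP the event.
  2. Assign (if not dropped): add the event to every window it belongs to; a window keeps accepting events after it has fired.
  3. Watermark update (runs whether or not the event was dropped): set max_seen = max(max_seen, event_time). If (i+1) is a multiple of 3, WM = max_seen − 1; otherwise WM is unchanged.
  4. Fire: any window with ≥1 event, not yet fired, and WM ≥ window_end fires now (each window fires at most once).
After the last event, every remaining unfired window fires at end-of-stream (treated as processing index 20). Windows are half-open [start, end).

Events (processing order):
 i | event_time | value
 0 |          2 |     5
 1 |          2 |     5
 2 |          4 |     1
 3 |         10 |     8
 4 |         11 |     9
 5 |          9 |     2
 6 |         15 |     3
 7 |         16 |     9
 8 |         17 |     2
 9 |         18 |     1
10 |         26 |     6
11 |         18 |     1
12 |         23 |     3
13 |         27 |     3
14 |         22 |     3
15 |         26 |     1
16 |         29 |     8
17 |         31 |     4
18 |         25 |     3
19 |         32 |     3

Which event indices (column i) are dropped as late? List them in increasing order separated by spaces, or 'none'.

i=0 t=2 v=5: → [2,13),[1,12),[0,11); WM=−∞
i=1 t=2 v=5: → [2,13),[1,12),[0,11); WM=−∞
i=2 t=4 v=1: → [4,15),[3,14),[2,13),[1,12),[0,11); WM=3
i=3 t=10 v=8: → [10,21),[9,20),[8,19),[7,18),[6,17),[5,16),[4,15),[3,14),[2,13),[1,12),[0,11); WM=3
i=4 t=11 v=9: → [11,22),[10,21),[9,20),[8,19),[7,18),[6,17),[5,16),[4,15),[3,14),[2,13),[1,12); WM=3
i=5 t=9 v=2: → [9,20),[8,19),[7,18),[6,17),[5,16),[4,15),[3,14),[2,13),[1,12),[0,11); WM=10
i=6 t=15 v=3: → [15,26),[14,25),[13,24),[12,23),[11,22),[10,21),[9,20),[8,19),[7,18),[6,17),[5,16); WM=10
i=7 t=16 v=9: → [16,27),[15,26),[14,25),[13,24),[12,23),[11,22),[10,21),[9,20),[8,19),[7,18),[6,17); WM=10
i=8 t=17 v=2: → [17,28),[16,27),[15,26),[14,25),[13,24),[12,23),[11,22),[10,21),[9,20),[8,19),[7,18); WM=16; [0,11) fires=4 [1,12) fires=5 [2,13) fires=5 [3,14) fires=4 [4,15) fires=4 [5,16) fires=4
i=9 t=18 v=1: → [18,29),[17,28),[16,27),[15,26),[14,25),[13,24),[12,23),[11,22),[10,21),[9,20),[8,19); WM=16
i=10 t=26 v=6: → [26,37),[25,36),[24,35),[23,34),[22,33),[21,32),[20,31),[19,30),[18,29),[17,28),[16,27); WM=16
i=11 t=18 v=1: → [18,29),[17,28),[16,27),[15,26),[14,25),[13,24),[12,23),[11,22),[10,21),[9,20),[8,19); WM=25; [6,17) fires=4 [7,18) fires=4 [8,19) fires=5 [9,20) fires=5 [10,21) fires=5 [11,22) fires=4 [12,23) fires=4 [13,24) fires=4 [14,25) fires=4
i=12 t=23 v=3: → [23,34),[22,33),[21,32),[20,31),[19,30),[18,29),[17,28),[16,27),[15,26),[14,25),[13,24); WM=25
i=13 t=27 v=3: → [27,38),[26,37),[25,36),[24,35),[23,34),[22,33),[21,32),[20,31),[19,30),[18,29),[17,28); WM=25
i=14 t=22 v=3: → [22,33),[21,32),[20,31),[19,30),[18,29),[17,28),[16,27),[15,26),[14,25),[13,24),[12,23); WM=26; [15,26) fires=4
i=15 t=26 v=1: → [26,37),[25,36),[24,35),[23,34),[22,33),[21,32),[20,31),[19,30),[18,29),[17,28),[16,27); WM=26
i=16 t=29 v=8: → [29,40),[28,39),[27,38),[26,37),[25,36),[24,35),[23,34),[22,33),[21,32),[20,31),[19,30); WM=26
i=17 t=31 v=4: → [31,42),[30,41),[29,40),[28,39),[27,38),[26,37),[25,36),[24,35),[23,34),[22,33),[21,32); WM=30; [16,27) fires=5 [17,28) fires=4 [18,29) fires=3 [19,30) fires=4
i=18 t=25 v=3: DROP (t<30-3); WM=30
i=19 t=32 v=3: → [32,43),[31,42),[30,41),[29,40),[28,39),[27,38),[26,37),[25,36),[24,35),[23,34),[22,33); WM=30

18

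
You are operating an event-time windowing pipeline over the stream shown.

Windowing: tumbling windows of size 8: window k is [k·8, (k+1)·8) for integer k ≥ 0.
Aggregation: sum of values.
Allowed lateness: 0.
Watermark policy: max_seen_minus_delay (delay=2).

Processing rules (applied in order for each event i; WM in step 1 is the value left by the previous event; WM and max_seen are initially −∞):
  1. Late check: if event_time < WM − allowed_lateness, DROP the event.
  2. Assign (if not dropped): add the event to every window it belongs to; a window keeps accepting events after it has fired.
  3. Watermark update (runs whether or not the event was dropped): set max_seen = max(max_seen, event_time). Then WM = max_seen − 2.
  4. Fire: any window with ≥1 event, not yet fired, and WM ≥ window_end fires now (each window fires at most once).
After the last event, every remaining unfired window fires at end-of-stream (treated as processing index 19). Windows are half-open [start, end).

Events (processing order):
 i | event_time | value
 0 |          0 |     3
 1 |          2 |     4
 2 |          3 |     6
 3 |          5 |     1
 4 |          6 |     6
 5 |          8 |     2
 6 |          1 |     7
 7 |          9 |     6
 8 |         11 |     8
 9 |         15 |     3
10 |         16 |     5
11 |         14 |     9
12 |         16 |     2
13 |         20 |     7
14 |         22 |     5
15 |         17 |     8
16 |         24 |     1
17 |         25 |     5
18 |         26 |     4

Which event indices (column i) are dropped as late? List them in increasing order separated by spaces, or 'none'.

i=0 t=0 v=3: → [0,8); WM=-2
i=1 t=2 v=4: → [0,8); WM=0
i=2 t=3 v=6: → [0,8); WM=1
i=3 t=5 v=1: → [0,8); WM=3
i=4 t=6 v=6: → [0,8); WM=4
i=5 t=8 v=2: → [8,16); WM=6
i=6 t=1 v=7: DROP (t<6-0); WM=6
i=7 t=9 v=6: → [8,16); WM=7
i=8 t=11 v=8: → [8,16); WM=9; [0,8) fires=20
i=9 t=15 v=3: → [8,16); WM=13
i=10 t=16 v=5: → [16,24); WM=14
i=11 t=14 v=9: → [8,16); WM=14
i=12 t=16 v=2: → [16,24); WM=14
i=13 t=20 v=7: → [16,24); WM=18; [8,16) fires=28
i=14 t=22 v=5: → [16,24); WM=20
i=15 t=17 v=8: DROP (t<20-0); WM=20
i=16 t=24 v=1: → [24,32); WM=22
i=17 t=25 v=5: → [24,32); WM=23
i=18 t=26 v=4: → [24,32); WM=24; [16,24) fires=19

6 15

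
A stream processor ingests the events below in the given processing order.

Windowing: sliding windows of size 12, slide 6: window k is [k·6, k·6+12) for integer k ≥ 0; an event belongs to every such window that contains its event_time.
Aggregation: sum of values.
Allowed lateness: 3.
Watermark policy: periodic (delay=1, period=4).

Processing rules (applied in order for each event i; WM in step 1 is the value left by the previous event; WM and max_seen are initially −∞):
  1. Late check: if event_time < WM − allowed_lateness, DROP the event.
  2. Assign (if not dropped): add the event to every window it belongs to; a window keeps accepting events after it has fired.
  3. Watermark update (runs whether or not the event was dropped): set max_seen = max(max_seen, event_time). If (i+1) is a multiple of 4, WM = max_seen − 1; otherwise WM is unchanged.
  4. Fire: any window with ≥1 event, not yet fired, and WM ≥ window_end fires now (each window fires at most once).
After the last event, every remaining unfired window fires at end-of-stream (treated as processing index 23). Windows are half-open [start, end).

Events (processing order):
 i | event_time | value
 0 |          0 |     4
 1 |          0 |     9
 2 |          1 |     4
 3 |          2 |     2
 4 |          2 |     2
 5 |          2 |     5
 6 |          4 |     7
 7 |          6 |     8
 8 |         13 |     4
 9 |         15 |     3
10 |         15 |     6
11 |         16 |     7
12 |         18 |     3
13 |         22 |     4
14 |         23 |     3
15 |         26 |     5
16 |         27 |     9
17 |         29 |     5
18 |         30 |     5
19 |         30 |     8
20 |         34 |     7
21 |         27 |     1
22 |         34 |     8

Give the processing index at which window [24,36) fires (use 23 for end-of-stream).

23

i=0 t=0 v=4: → [0,12); WM=−∞
i=1 t=0 v=9: → [0,12); WM=−∞
i=2 t=1 v=4: → [0,12); WM=−∞
i=3 t=2 v=2: → [0,12); WM=1
i=4 t=2 v=2: → [0,12); WM=1
i=5 t=2 v=5: → [0,12); WM=1
i=6 t=4 v=7: → [0,12); WM=1
i=7 t=6 v=8: → [6,18),[0,12); WM=5
i=8 t=13 v=4: → [12,24),[6,18); WM=5
i=9 t=15 v=3: → [12,24),[6,18); WM=5
i=10 t=15 v=6: → [12,24),[6,18); WM=5
i=11 t=16 v=7: → [12,24),[6,18); WM=15; [0,12) fires=41
i=12 t=18 v=3: → [18,30),[12,24); WM=15
i=13 t=22 v=4: → [18,30),[12,24); WM=15
i=14 t=23 v=3: → [18,30),[12,24); WM=15
i=15 t=26 v=5: → [24,36),[18,30); WM=25; [6,18) fires=28 [12,24) fires=30
i=16 t=27 v=9: → [24,36),[18,30); WM=25
i=17 t=29 v=5: → [24,36),[18,30); WM=25
i=18 t=30 v=5: → [30,42),[24,36); WM=25
i=19 t=30 v=8: → [30,42),[24,36); WM=29
i=20 t=34 v=7: → [30,42),[24,36); WM=29
i=21 t=27 v=1: → [24,36),[18,30); WM=29
i=22 t=34 v=8: → [30,42),[24,36); WM=29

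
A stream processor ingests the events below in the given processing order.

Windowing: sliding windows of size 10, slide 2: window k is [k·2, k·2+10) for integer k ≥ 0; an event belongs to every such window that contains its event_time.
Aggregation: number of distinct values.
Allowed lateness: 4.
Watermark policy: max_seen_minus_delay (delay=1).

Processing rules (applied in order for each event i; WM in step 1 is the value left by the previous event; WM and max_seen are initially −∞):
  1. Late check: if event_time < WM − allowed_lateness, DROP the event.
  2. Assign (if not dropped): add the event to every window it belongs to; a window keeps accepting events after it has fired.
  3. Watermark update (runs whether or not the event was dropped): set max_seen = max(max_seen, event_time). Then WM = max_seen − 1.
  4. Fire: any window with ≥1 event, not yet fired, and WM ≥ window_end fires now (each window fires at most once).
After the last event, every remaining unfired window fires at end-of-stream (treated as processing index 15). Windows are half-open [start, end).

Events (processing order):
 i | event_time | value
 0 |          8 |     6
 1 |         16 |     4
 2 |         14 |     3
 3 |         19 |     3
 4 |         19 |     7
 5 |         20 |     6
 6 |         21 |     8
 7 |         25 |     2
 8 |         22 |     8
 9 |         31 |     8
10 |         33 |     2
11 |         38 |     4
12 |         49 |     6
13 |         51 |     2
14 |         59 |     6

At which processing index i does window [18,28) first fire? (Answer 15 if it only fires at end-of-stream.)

i=0 t=8 v=6: → [8,18),[6,16),[4,14),[2,12),[0,10); WM=7
i=1 t=16 v=4: → [16,26),[14,24),[12,22),[10,20),[8,18); WM=15; [0,10) fires=1 [2,12) fires=1 [4,14) fires=1
i=2 t=14 v=3: → [14,24),[12,22),[10,20),[8,18),[6,16); WM=15
i=3 t=19 v=3: → [18,28),[16,26),[14,24),[12,22),[10,20); WM=18; [6,16) fires=2 [8,18) fires=3
i=4 t=19 v=7: → [18,28),[16,26),[14,24),[12,22),[10,20); WM=18
i=5 t=20 v=6: → [20,30),[18,28),[16,26),[14,24),[12,22); WM=19
i=6 t=21 v=8: → [20,30),[18,28),[16,26),[14,24),[12,22); WM=20; [10,20) fires=3
i=7 t=25 v=2: → [24,34),[22,32),[20,30),[18,28),[16,26); WM=24; [12,22) fires=5 [14,24) fires=5
i=8 t=22 v=8: → [22,32),[20,30),[18,28),[16,26),[14,24); WM=24
i=9 t=31 v=8: → [30,40),[28,38),[26,36),[24,34),[22,32); WM=30; [16,26) fires=6 [18,28) fires=5 [20,30) fires=3
i=10 t=33 v=2: → [32,42),[30,40),[28,38),[26,36),[24,34); WM=32; [22,32) fires=2
i=11 t=38 v=4: → [38,48),[36,46),[34,44),[32,42),[30,40); WM=37; [24,34) fires=2 [26,36) fires=2
i=12 t=49 v=6: → [48,58),[46,56),[44,54),[42,52),[40,50); WM=48; [28,38) fires=2 [30,40) fires=3 [32,42) fires=2 [34,44) fires=1 [36,46) fires=1 [38,48) fires=1
i=13 t=51 v=2: → [50,60),[48,58),[46,56),[44,54),[42,52); WM=50; [40,50) fires=1
i=14 t=59 v=6: → [58,68),[56,66),[54,64),[52,62),[50,60); WM=58; [42,52) fires=2 [44,54) fires=2 [46,56) fires=2 [48,58) fires=2

9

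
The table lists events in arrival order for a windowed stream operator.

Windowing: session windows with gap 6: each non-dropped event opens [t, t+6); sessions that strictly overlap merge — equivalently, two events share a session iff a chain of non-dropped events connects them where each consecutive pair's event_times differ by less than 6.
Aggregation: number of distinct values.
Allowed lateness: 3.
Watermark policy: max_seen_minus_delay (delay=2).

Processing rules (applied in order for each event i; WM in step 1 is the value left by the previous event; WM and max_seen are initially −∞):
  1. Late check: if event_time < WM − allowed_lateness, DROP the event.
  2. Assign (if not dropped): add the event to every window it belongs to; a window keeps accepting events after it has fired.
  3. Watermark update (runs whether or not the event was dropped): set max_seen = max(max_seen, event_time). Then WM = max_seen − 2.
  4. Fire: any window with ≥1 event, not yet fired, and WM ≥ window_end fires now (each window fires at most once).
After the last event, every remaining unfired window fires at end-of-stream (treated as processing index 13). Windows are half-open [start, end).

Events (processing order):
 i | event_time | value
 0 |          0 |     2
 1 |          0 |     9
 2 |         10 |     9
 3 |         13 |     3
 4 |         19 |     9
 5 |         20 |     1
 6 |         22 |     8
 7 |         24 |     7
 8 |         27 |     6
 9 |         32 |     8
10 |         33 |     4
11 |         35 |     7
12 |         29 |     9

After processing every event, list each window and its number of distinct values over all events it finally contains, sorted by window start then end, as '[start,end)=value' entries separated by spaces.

[0,6)=2 [10,19)=2 [19,41)=6

i=0 t=0 v=2: → [0,6); WM=-2
i=1 t=0 v=9: → [0,6); WM=-2
i=2 t=10 v=9: → [10,16); WM=8
i=3 t=13 v=3: → [10,19); WM=11
i=4 t=19 v=9: → [19,25); WM=17
i=5 t=20 v=1: → [19,26); WM=18
i=6 t=22 v=8: → [19,28); WM=20
i=7 t=24 v=7: → [19,30); WM=22
i=8 t=27 v=6: → [19,33); WM=25
i=9 t=32 v=8: → [19,38); WM=30
i=10 t=33 v=4: → [19,39); WM=31
i=11 t=35 v=7: → [19,41); WM=33
i=12 t=29 v=9: DROP (t<33-3); WM=33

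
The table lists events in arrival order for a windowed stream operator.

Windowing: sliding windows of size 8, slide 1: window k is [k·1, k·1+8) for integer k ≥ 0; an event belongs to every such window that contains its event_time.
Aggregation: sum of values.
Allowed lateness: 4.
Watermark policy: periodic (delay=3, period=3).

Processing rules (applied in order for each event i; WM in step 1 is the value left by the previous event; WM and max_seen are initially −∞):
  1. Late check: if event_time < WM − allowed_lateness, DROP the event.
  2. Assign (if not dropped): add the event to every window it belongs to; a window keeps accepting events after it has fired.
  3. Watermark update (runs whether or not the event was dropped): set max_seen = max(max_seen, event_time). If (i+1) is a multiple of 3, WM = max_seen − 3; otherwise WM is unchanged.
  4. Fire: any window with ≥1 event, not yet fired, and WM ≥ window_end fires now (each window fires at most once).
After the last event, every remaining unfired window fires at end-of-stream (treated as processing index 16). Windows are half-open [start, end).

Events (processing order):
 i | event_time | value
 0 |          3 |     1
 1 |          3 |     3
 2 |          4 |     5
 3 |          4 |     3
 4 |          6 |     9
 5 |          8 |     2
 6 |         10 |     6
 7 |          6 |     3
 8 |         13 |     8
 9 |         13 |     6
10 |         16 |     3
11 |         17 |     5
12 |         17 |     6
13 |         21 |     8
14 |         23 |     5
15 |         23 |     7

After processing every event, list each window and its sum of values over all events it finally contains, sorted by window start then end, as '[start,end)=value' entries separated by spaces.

[0,8)=24 [1,9)=26 [2,10)=26 [3,11)=32 [4,12)=28 [5,13)=20 [6,14)=34 [7,15)=22 [8,16)=22 [9,17)=23 [10,18)=34 [11,19)=28 [12,20)=28 [13,21)=28 [14,22)=22 [15,23)=22 [16,24)=34 [17,25)=31 [18,26)=20 [19,27)=20 [20,28)=20 [21,29)=20 [22,30)=12 [23,31)=12

i=0 t=3 v=1: → [3,11),[2,10),[1,9),[0,8); WM=−∞
i=1 t=3 v=3: → [3,11),[2,10),[1,9),[0,8); WM=−∞
i=2 t=4 v=5: → [4,12),[3,11),[2,10),[1,9),[0,8); WM=1
i=3 t=4 v=3: → [4,12),[3,11),[2,10),[1,9),[0,8); WM=1
i=4 t=6 v=9: → [6,14),[5,13),[4,12),[3,11),[2,10),[1,9),[0,8); WM=1
i=5 t=8 v=2: → [8,16),[7,15),[6,14),[5,13),[4,12),[3,11),[2,10),[1,9); WM=5
i=6 t=10 v=6: → [10,18),[9,17),[8,16),[7,15),[6,14),[5,13),[4,12),[3,11); WM=5
i=7 t=6 v=3: → [6,14),[5,13),[4,12),[3,11),[2,10),[1,9),[0,8); WM=5
i=8 t=13 v=8: → [13,21),[12,20),[11,19),[10,18),[9,17),[8,16),[7,15),[6,14); WM=10; [0,8) fires=24 [1,9) fires=26 [2,10) fires=26
i=9 t=13 v=6: → [13,21),[12,20),[11,19),[10,18),[9,17),[8,16),[7,15),[6,14); WM=10
i=10 t=16 v=3: → [16,24),[15,23),[14,22),[13,21),[12,20),[11,19),[10,18),[9,17); WM=10
i=11 t=17 v=5: → [17,25),[16,24),[15,23),[14,22),[13,21),[12,20),[11,19),[10,18); WM=14; [3,11) fires=32 [4,12) fires=28 [5,13) fires=20 [6,14) fires=34
i=12 t=17 v=6: → [17,25),[16,24),[15,23),[14,22),[13,21),[12,20),[11,19),[10,18); WM=14
i=13 t=21 v=8: → [21,29),[20,28),[19,27),[18,26),[17,25),[16,24),[15,23),[14,22); WM=14
i=14 t=23 v=5: → [23,31),[22,30),[21,29),[20,28),[19,27),[18,26),[17,25),[16,24); WM=20; [7,15) fires=22 [8,16) fires=22 [9,17) fires=23 [10,18) fires=34 [11,19) fires=28 [12,20) fires=28
i=15 t=23 v=7: → [23,31),[22,30),[21,29),[20,28),[19,27),[18,26),[17,25),[16,24); WM=20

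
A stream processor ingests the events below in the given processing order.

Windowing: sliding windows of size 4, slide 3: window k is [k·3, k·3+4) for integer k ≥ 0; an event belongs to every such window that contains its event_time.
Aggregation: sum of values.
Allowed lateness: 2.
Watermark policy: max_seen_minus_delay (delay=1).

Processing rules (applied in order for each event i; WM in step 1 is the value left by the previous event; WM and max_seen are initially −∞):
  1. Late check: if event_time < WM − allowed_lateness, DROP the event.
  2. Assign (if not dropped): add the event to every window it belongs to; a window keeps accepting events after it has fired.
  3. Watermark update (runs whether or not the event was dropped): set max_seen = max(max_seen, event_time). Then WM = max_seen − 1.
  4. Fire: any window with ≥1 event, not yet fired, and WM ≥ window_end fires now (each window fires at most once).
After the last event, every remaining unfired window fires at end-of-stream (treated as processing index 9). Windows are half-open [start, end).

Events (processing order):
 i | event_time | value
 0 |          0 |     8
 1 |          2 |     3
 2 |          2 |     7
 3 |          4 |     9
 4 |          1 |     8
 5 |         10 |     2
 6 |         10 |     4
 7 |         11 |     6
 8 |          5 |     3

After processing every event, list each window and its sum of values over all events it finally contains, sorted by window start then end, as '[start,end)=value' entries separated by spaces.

[0,4)=26 [3,7)=9 [9,13)=12

i=0 t=0 v=8: → [0,4); WM=-1
i=1 t=2 v=3: → [0,4); WM=1
i=2 t=2 v=7: → [0,4); WM=1
i=3 t=4 v=9: → [3,7); WM=3
i=4 t=1 v=8: → [0,4); WM=3
i=5 t=10 v=2: → [9,13); WM=9; [0,4) fires=26 [3,7) fires=9
i=6 t=10 v=4: → [9,13); WM=9
i=7 t=11 v=6: → [9,13); WM=10
i=8 t=5 v=3: DROP (t<10-2); WM=10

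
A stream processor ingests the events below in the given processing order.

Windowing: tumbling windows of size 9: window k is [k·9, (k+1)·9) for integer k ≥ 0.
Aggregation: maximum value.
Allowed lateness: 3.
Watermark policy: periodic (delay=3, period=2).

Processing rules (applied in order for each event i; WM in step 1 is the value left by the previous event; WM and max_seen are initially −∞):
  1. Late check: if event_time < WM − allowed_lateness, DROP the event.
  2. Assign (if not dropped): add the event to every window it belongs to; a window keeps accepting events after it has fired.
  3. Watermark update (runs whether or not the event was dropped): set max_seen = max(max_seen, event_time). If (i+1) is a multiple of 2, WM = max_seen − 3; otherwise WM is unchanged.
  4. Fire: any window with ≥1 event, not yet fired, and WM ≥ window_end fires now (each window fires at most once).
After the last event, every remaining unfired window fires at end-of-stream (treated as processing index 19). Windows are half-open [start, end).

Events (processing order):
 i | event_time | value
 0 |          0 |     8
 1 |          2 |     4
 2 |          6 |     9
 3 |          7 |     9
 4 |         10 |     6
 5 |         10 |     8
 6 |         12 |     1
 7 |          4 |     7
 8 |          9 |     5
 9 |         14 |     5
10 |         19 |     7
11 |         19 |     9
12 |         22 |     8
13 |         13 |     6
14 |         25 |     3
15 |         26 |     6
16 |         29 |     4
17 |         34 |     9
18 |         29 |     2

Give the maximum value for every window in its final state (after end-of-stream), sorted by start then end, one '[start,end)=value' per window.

[0,9)=9 [9,18)=8 [18,27)=9 [27,36)=9

i=0 t=0 v=8: → [0,9); WM=−∞
i=1 t=2 v=4: → [0,9); WM=-1
i=2 t=6 v=9: → [0,9); WM=-1
i=3 t=7 v=9: → [0,9); WM=4
i=4 t=10 v=6: → [9,18); WM=4
i=5 t=10 v=8: → [9,18); WM=7
i=6 t=12 v=1: → [9,18); WM=7
i=7 t=4 v=7: → [0,9); WM=9; [0,9) fires=9
i=8 t=9 v=5: → [9,18); WM=9
i=9 t=14 v=5: → [9,18); WM=11
i=10 t=19 v=7: → [18,27); WM=11
i=11 t=19 v=9: → [18,27); WM=16
i=12 t=22 v=8: → [18,27); WM=16
i=13 t=13 v=6: → [9,18); WM=19; [9,18) fires=8
i=14 t=25 v=3: → [18,27); WM=19
i=15 t=26 v=6: → [18,27); WM=23
i=16 t=29 v=4: → [27,36); WM=23
i=17 t=34 v=9: → [27,36); WM=31; [18,27) fires=9
i=18 t=29 v=2: → [27,36); WM=31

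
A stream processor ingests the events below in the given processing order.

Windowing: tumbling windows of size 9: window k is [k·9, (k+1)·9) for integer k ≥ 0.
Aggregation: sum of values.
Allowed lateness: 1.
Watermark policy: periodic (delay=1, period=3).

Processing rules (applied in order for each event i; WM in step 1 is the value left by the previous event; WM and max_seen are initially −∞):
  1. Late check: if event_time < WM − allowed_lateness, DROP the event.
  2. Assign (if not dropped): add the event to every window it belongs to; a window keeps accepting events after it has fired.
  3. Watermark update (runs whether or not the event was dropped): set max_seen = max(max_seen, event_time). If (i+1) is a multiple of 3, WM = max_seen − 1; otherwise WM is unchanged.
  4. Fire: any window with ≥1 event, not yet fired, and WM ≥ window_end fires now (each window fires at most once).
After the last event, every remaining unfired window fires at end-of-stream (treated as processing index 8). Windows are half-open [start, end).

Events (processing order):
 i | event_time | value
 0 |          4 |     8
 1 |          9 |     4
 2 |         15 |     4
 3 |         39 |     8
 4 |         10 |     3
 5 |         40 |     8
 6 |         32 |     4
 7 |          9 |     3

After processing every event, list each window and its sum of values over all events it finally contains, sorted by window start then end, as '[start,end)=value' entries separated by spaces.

i=0 t=4 v=8: → [0,9); WM=−∞
i=1 t=9 v=4: → [9,18); WM=−∞
i=2 t=15 v=4: → [9,18); WM=14; [0,9) fires=8
i=3 t=39 v=8: → [36,45); WM=14
i=4 t=10 v=3: DROP (t<14-1); WM=14
i=5 t=40 v=8: → [36,45); WM=39; [9,18) fires=8
i=6 t=32 v=4: DROP (t<39-1); WM=39
i=7 t=9 v=3: DROP (t<39-1); WM=39

[0,9)=8 [9,18)=8 [36,45)=16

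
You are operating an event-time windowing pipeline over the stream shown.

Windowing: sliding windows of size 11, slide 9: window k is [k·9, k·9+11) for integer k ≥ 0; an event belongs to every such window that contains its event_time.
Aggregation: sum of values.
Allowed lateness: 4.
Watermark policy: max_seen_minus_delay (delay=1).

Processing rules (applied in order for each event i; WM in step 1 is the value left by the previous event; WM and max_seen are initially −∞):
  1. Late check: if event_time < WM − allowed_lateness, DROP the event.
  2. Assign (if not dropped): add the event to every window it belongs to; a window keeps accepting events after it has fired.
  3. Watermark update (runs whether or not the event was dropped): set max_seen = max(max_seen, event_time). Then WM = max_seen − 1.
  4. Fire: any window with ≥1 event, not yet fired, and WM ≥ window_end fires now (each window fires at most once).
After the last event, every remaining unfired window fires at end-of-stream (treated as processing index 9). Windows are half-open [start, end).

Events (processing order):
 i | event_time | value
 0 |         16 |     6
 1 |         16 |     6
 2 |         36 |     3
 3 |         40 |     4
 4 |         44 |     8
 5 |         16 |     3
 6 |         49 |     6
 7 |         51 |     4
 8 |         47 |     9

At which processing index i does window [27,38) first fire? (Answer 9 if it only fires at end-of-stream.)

3

i=0 t=16 v=6: → [9,20); WM=15
i=1 t=16 v=6: → [9,20); WM=15
i=2 t=36 v=3: → [36,47),[27,38); WM=35; [9,20) fires=12
i=3 t=40 v=4: → [36,47); WM=39; [27,38) fires=3
i=4 t=44 v=8: → [36,47); WM=43
i=5 t=16 v=3: DROP (t<43-4); WM=43
i=6 t=49 v=6: → [45,56); WM=48; [36,47) fires=15
i=7 t=51 v=4: → [45,56); WM=50
i=8 t=47 v=9: → [45,56); WM=50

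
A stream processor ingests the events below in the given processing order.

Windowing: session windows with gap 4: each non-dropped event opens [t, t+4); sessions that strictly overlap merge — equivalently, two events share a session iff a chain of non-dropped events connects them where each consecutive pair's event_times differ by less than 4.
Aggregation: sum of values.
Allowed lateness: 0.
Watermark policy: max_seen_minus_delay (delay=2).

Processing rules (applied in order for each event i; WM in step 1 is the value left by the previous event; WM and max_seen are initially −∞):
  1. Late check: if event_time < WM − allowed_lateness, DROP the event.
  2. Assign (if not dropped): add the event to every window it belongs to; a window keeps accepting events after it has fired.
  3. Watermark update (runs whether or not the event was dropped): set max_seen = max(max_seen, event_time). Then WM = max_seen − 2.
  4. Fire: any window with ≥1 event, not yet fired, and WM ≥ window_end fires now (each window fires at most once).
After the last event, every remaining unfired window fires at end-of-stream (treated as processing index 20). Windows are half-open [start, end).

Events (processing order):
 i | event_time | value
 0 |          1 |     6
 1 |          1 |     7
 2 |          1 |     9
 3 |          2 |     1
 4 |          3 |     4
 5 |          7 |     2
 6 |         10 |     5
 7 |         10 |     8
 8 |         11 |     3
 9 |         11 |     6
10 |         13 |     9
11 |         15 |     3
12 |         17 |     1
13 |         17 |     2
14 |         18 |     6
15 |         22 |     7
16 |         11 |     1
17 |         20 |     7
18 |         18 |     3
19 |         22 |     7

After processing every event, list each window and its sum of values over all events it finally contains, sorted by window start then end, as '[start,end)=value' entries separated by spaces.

[1,7)=27 [7,26)=66

i=0 t=1 v=6: → [1,5); WM=-1
i=1 t=1 v=7: → [1,5); WM=-1
i=2 t=1 v=9: → [1,5); WM=-1
i=3 t=2 v=1: → [1,6); WM=0
i=4 t=3 v=4: → [1,7); WM=1
i=5 t=7 v=2: → [7,11); WM=5
i=6 t=10 v=5: → [7,14); WM=8
i=7 t=10 v=8: → [7,14); WM=8
i=8 t=11 v=3: → [7,15); WM=9
i=9 t=11 v=6: → [7,15); WM=9
i=10 t=13 v=9: → [7,17); WM=11
i=11 t=15 v=3: → [7,19); WM=13
i=12 t=17 v=1: → [7,21); WM=15
i=13 t=17 v=2: → [7,21); WM=15
i=14 t=18 v=6: → [7,22); WM=16
i=15 t=22 v=7: → [22,26); WM=20
i=16 t=11 v=1: DROP (t<20-0); WM=20
i=17 t=20 v=7: → [7,26); WM=20
i=18 t=18 v=3: DROP (t<20-0); WM=20
i=19 t=22 v=7: → [7,26); WM=20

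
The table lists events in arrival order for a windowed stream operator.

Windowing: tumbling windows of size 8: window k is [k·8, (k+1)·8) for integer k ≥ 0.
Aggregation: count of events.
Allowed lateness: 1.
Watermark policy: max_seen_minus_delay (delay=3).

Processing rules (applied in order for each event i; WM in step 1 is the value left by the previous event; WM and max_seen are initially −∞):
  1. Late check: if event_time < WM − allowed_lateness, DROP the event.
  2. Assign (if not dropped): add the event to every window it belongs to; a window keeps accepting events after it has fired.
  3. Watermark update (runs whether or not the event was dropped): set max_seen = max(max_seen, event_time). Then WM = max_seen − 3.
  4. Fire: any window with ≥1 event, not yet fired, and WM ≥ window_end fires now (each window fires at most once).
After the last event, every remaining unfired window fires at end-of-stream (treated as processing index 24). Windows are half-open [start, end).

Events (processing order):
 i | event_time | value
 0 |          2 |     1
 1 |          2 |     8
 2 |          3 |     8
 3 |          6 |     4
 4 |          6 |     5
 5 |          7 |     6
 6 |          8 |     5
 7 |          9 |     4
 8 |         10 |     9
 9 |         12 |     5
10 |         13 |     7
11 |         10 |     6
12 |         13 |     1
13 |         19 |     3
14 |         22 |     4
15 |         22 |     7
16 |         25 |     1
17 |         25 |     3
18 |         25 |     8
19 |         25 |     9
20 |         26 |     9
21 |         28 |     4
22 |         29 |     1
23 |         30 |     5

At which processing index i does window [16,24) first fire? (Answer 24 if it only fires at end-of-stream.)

21

i=0 t=2 v=1: → [0,8); WM=-1
i=1 t=2 v=8: → [0,8); WM=-1
i=2 t=3 v=8: → [0,8); WM=0
i=3 t=6 v=4: → [0,8); WM=3
i=4 t=6 v=5: → [0,8); WM=3
i=5 t=7 v=6: → [0,8); WM=4
i=6 t=8 v=5: → [8,16); WM=5
i=7 t=9 v=4: → [8,16); WM=6
i=8 t=10 v=9: → [8,16); WM=7
i=9 t=12 v=5: → [8,16); WM=9; [0,8) fires=6
i=10 t=13 v=7: → [8,16); WM=10
i=11 t=10 v=6: → [8,16); WM=10
i=12 t=13 v=1: → [8,16); WM=10
i=13 t=19 v=3: → [16,24); WM=16; [8,16) fires=7
i=14 t=22 v=4: → [16,24); WM=19
i=15 t=22 v=7: → [16,24); WM=19
i=16 t=25 v=1: → [24,32); WM=22
i=17 t=25 v=3: → [24,32); WM=22
i=18 t=25 v=8: → [24,32); WM=22
i=19 t=25 v=9: → [24,32); WM=22
i=20 t=26 v=9: → [24,32); WM=23
i=21 t=28 v=4: → [24,32); WM=25; [16,24) fires=3
i=22 t=29 v=1: → [24,32); WM=26
i=23 t=30 v=5: → [24,32); WM=27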